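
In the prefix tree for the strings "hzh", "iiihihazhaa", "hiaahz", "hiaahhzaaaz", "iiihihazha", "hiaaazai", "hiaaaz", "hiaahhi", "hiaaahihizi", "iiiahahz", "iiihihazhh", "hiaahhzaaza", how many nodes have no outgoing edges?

10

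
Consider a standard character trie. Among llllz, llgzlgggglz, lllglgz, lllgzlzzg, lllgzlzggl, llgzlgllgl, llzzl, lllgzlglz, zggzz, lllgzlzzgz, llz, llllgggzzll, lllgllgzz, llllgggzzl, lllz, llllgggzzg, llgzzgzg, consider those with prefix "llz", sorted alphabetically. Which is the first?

llz

DFS of the "llz" subtree visits, in order: "llz", "llzzl"
Position 1: llz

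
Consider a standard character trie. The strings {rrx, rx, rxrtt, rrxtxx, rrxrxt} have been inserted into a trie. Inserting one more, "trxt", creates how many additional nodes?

No existing word starts with "t", so every character of "trxt" needs a new node.
4 − 0 = 4 new nodes.

4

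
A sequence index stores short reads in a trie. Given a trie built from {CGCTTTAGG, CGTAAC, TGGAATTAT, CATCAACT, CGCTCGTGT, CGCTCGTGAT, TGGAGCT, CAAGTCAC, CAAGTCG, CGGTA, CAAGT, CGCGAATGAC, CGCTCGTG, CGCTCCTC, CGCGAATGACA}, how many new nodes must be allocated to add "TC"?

1

"T" is already a path in the trie; the remaining "C" must be added.
New nodes needed: |"TC"| − 1 = 2 − 1 = 1.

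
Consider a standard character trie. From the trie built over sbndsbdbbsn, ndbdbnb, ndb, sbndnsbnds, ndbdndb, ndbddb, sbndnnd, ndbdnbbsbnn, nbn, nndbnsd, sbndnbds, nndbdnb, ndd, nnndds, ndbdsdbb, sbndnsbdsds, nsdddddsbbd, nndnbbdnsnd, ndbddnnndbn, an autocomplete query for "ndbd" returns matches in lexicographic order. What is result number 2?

ndbddb

DFS of the "ndbd" subtree visits, in order: "ndbdbnb", "ndbddb", "ndbddnnndbn", "ndbdnbbsbnn", "ndbdndb", "ndbdsdbb"
The 2nd is ndbddb.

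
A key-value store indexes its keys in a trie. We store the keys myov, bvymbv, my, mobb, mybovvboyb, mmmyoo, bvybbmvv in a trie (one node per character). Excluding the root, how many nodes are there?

Trie structure (* marks end of a word):
(root)
├─ b
│  └─ v
│     └─ y
│        ├─ b
│        │  └─ b
│        │     └─ m
│        │        └─ v
│        │           └─ v *
│        └─ m
│           └─ b
│              └─ v *
└─ m
   ├─ m
   │  └─ m
   │     └─ y
   │        └─ o
   │           └─ o *
   ├─ o
   │  └─ b
   │     └─ b *
   └─ y *
      ├─ b
      │  └─ o
      │     └─ v
      │        └─ v
      │           └─ b
      │              └─ o
      │                 └─ y
      │                    └─ b *
      └─ o
         └─ v *
Counting every labelled node above: 31.

31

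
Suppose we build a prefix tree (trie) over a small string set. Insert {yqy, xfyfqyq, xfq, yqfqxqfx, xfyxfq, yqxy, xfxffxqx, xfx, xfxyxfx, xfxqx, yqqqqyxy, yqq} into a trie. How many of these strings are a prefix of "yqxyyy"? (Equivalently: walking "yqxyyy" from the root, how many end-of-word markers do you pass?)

Walk "yqxyyy" from the root; an end-of-word marker is hit whenever a stored word is a prefix of "yqxyyy".
Prefixes of the query that are stored words: "yqxy"
Count: 1

1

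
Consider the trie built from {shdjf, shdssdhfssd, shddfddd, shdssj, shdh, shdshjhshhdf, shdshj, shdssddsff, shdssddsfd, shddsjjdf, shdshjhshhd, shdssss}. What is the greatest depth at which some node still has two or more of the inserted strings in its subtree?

Look for the deepest trie node that still has at least two words in its subtree.
"shdshjhshhd" and "shdshjhshhdf" agree on "shdshjhshhd" (11 characters) before diverging; nothing deeper is shared.
Longest shared-prefix length: 11

11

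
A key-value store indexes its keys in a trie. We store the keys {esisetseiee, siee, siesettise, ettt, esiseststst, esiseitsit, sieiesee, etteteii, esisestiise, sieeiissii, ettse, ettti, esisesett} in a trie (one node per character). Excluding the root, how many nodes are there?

Count nodes per top-level branch (shared prefixes stored once):
  'e'-branch (esiseitsit, esisesett, esisestiise, esiseststst, esisetseiee, etteteii, ettse, ettt, ettti): 40 nodes
  's'-branch (siee, sieeiissii, sieiesee, siesettise): 22 nodes
Sum: 62

62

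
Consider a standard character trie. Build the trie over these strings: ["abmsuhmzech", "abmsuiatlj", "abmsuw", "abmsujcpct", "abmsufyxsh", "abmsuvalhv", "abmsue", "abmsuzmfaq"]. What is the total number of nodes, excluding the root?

Trace insertions, counting only characters that open a new branch:
  "abmsuhmzech" → 11 new (a, b, m, s, u, h, m, z, e, c, h)
  "abmsuiatlj" → prefix "abmsu" already present; 5 new (i, a, t, l, j)
  "abmsuw" → prefix "abmsu" already present; 1 new (w)
  "abmsujcpct" → prefix "abmsu" already present; 5 new (j, c, p, c, t)
  "abmsufyxsh" → prefix "abmsu" already present; 5 new (f, y, x, s, h)
  "abmsuvalhv" → prefix "abmsu" already present; 5 new (v, a, l, h, v)
  "abmsue" → prefix "abmsu" already present; 1 new (e)
  "abmsuzmfaq" → prefix "abmsu" already present; 5 new (z, m, f, a, q)
Total nodes = 11 + 5 + 1 + 5 + 5 + 5 + 1 + 5 = 38

38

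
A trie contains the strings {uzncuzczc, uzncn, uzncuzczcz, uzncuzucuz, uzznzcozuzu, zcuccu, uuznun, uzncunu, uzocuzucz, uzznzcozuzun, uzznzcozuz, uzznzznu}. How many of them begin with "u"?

11

Filter for entries beginning with "u":
Words under "u": uuznun, uzncn, uzncunu, uzncuzczc, uzncuzczcz, uzncuzucuz, uzocuzucz, uzznzcozuz, uzznzcozuzu, uzznzcozuzun, uzznzznu
Count: 11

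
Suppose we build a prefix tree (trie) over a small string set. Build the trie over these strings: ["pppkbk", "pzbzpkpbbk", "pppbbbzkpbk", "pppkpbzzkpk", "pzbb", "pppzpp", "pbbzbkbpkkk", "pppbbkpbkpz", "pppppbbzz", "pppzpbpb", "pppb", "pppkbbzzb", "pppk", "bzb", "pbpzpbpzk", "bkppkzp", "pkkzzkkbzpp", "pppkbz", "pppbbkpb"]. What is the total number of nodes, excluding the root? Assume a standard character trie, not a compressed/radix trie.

90

Count nodes per top-level branch (shared prefixes stored once):
  'b'-branch (bkppkzp, bzb): 9 nodes
  'p'-branch (pbbzbkbpkkk, pbpzpbpzk, pkkzzkkbzpp, pppb, pppbbbzkpbk, pppbbkpb, pppbbkpbkpz, pppk, pppkbbzzb, pppkbk, pppkbz, pppkpbzzkpk, pppppbbzz, pppzpbpb, pppzpp, pzbb, pzbzpkpbbk): 81 nodes
Sum: 90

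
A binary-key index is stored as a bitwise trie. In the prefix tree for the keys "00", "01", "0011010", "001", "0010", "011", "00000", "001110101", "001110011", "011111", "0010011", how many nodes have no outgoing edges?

6

A leaf is a node with no children — equivalently, the end of a word that is not a proper prefix of any other stored word.
Those words: "00000", "0010011", "0011010", "001110011", "001110101", "011111"
Leaf count: 6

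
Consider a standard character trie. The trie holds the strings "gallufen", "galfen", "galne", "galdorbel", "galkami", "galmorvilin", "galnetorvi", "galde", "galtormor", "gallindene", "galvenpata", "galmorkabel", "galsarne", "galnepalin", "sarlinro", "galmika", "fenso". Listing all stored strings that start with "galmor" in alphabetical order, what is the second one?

Filter for "galmor…" and sort: "galmorkabel", "galmorvilin"
The 2nd is galmorvilin.

galmorvilin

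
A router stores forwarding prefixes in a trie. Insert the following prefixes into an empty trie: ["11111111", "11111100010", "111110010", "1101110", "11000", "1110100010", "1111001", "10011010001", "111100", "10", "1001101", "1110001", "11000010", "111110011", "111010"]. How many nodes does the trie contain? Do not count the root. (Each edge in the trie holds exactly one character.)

For each word, the new-node count is its length minus the longest prefix already in the trie:
  "11111111" → 8 new (1, 1, 1, 1, 1, 1, 1, 1)
  "11111100010" → prefix "111111" already present; 5 new (0, 0, 0, 1, 0)
  "111110010" → prefix "11111" already present; 4 new (0, 0, 1, 0)
  "1101110" → prefix "11" already present; 5 new (0, 1, 1, 1, 0)
  "11000" → prefix "110" already present; 2 new (0, 0)
  "1110100010" → prefix "111" already present; 7 new (0, 1, 0, 0, 0, 1, 0)
  "1111001" → prefix "1111" already present; 3 new (0, 0, 1)
  "10011010001" → prefix "1" already present; 10 new (0, 0, 1, 1, 0, 1, 0, 0, 0, 1)
  "111100" → prefix "111100" already present; 0 new (none)
  "10" → prefix "10" already present; 0 new (none)
  "1001101" → prefix "1001101" already present; 0 new (none)
  "1110001" → prefix "1110" already present; 3 new (0, 0, 1)
  "11000010" → prefix "11000" already present; 3 new (0, 1, 0)
  "111110011" → prefix "11111001" already present; 1 new (1)
  "111010" → prefix "111010" already present; 0 new (none)
Total nodes = 8 + 5 + 4 + 5 + 2 + 7 + 3 + 10 + 0 + 0 + 0 + 3 + 3 + 1 + 0 = 51

51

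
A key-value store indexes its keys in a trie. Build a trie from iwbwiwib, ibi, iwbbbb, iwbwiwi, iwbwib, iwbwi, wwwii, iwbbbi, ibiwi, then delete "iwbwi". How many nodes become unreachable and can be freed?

0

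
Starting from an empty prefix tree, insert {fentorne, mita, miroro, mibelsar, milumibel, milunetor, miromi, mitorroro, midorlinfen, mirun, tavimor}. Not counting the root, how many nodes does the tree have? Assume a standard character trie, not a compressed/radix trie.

Trace insertions, counting only characters that open a new branch:
  "fentorne" → 8 new (f, e, n, t, o, r, n, e)
  "mita" → 4 new (m, i, t, a)
  "miroro" → prefix "mi" already present; 4 new (r, o, r, o)
  "mibelsar" → prefix "mi" already present; 6 new (b, e, l, s, a, r)
  "milumibel" → prefix "mi" already present; 7 new (l, u, m, i, b, e, l)
  "milunetor" → prefix "milu" already present; 5 new (n, e, t, o, r)
  "miromi" → prefix "miro" already present; 2 new (m, i)
  "mitorroro" → prefix "mit" already present; 6 new (o, r, r, o, r, o)
  "midorlinfen" → prefix "mi" already present; 9 new (d, o, r, l, i, n, f, e, n)
  "mirun" → prefix "mir" already present; 2 new (u, n)
  "tavimor" → 7 new (t, a, v, i, m, o, r)
Total nodes = 8 + 4 + 4 + 6 + 7 + 5 + 2 + 6 + 9 + 2 + 7 = 60

60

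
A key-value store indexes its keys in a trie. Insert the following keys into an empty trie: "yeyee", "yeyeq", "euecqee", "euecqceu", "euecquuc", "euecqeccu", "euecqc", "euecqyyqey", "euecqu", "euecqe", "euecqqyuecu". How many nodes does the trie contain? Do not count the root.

Trie structure (* marks end of a word):
(root)
├─ e
│  └─ u
│     └─ e
│        └─ c
│           └─ q
│              ├─ c *
│              │  └─ e
│              │     └─ u *
│              ├─ e *
│              │  ├─ c
│              │  │  └─ c
│              │  │     └─ u *
│              │  └─ e *
│              ├─ q
│              │  └─ y
│              │     └─ u
│              │        └─ e
│              │           └─ c
│              │              └─ u *
│              ├─ u *
│              │  └─ u
│              │     └─ c *
│              └─ y
│                 └─ y
│                    └─ q
│                       └─ e
│                          └─ y *
└─ y
   └─ e
      └─ y
         └─ e
            ├─ e *
            └─ q *
Counting every labelled node above: 33.

33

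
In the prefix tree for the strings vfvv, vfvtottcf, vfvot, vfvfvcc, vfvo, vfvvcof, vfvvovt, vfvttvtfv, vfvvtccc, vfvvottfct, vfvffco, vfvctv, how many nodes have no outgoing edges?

Leaves are exactly the stored words that no other stored word extends.
Those words: "vfvctv", "vfvffco", "vfvfvcc", "vfvot", "vfvtottcf", "vfvttvtfv", "vfvvcof", "vfvvottfct", "vfvvovt", "vfvvtccc"
Leaf count: 10

10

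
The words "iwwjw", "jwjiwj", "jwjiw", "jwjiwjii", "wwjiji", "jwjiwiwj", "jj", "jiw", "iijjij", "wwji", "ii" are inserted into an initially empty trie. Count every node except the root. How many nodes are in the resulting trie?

For each word, the new-node count is its length minus the longest prefix already in the trie:
  "iwwjw" → 5 new (i, w, w, j, w)
  "jwjiwj" → 6 new (j, w, j, i, w, j)
  "jwjiw" → prefix "jwjiw" already present; 0 new (none)
  "jwjiwjii" → prefix "jwjiwj" already present; 2 new (i, i)
  "wwjiji" → 6 new (w, w, j, i, j, i)
  "jwjiwiwj" → prefix "jwjiw" already present; 3 new (i, w, j)
  "jj" → prefix "j" already present; 1 new (j)
  "jiw" → prefix "j" already present; 2 new (i, w)
  "iijjij" → prefix "i" already present; 5 new (i, j, j, i, j)
  "wwji" → prefix "wwji" already present; 0 new (none)
  "ii" → prefix "ii" already present; 0 new (none)
Total nodes = 5 + 6 + 0 + 2 + 6 + 3 + 1 + 2 + 5 + 0 + 0 = 30

30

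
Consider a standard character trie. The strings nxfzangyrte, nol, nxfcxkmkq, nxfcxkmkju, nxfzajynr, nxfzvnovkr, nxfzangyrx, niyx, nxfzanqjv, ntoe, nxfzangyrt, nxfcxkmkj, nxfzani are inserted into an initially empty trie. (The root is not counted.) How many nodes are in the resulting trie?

Insert word by word; a character creates a node only if that edge doesn't already exist:
  "nxfzangyrte" → 11 new (n, x, f, z, a, n, g, y, r, t, e)
  "nol" → prefix "n" already present; 2 new (o, l)
  "nxfcxkmkq" → prefix "nxf" already present; 6 new (c, x, k, m, k, q)
  "nxfcxkmkju" → prefix "nxfcxkmk" already present; 2 new (j, u)
  "nxfzajynr" → prefix "nxfza" already present; 4 new (j, y, n, r)
  "nxfzvnovkr" → prefix "nxfz" already present; 6 new (v, n, o, v, k, r)
  "nxfzangyrx" → prefix "nxfzangyr" already present; 1 new (x)
  "niyx" → prefix "n" already present; 3 new (i, y, x)
  "nxfzanqjv" → prefix "nxfzan" already present; 3 new (q, j, v)
  "ntoe" → prefix "n" already present; 3 new (t, o, e)
  "nxfzangyrt" → prefix "nxfzangyrt" already present; 0 new (none)
  "nxfcxkmkj" → prefix "nxfcxkmkj" already present; 0 new (none)
  "nxfzani" → prefix "nxfzan" already present; 1 new (i)
Total nodes = 11 + 2 + 6 + 2 + 4 + 6 + 1 + 3 + 3 + 3 + 0 + 0 + 1 = 42

42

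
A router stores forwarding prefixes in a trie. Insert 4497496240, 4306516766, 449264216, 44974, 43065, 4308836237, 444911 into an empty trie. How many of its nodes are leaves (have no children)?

A leaf is a node with no children — equivalently, the end of a word that is not a proper prefix of any other stored word.
Those words: "4306516766", "4308836237", "444911", "449264216", "4497496240"
Leaf count: 5

5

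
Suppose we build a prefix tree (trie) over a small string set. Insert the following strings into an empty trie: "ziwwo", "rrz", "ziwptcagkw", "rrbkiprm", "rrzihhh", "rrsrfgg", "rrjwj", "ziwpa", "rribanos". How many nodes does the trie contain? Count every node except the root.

40

Trie structure (* marks end of a word):
(root)
├─ r
│  └─ r
│     ├─ b
│     │  └─ k
│     │     └─ i
│     │        └─ p
│     │           └─ r
│     │              └─ m *
│     ├─ i
│     │  └─ b
│     │     └─ a
│     │        └─ n
│     │           └─ o
│     │              └─ s *
│     ├─ j
│     │  └─ w
│     │     └─ j *
│     ├─ s
│     │  └─ r
│     │     └─ f
│     │        └─ g
│     │           └─ g *
│     └─ z *
│        └─ i
│           └─ h
│              └─ h
│                 └─ h *
└─ z
   └─ i
      └─ w
         ├─ p
         │  ├─ a *
         │  └─ t
         │     └─ c
         │        └─ a
         │           └─ g
         │              └─ k
         │                 └─ w *
         └─ w
            └─ o *
Counting every labelled node above: 40.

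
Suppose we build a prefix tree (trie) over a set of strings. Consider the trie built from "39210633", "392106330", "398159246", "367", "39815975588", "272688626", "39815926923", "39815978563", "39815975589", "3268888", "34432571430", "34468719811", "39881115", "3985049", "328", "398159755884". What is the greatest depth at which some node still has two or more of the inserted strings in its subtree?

11

Look for the deepest trie node that still has at least two words in its subtree.
"39815975588" and "398159755884" agree on "39815975588" (11 characters) before diverging; nothing deeper is shared.
Longest shared-prefix length: 11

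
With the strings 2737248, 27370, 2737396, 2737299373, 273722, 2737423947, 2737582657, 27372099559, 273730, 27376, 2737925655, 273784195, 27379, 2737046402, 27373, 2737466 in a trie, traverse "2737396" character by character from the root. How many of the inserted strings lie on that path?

Check each prefix of "2737396" against the stored set — each match is an end-marker on the path.
Prefixes of the query that are stored words: "27373", "2737396"
Count: 2

2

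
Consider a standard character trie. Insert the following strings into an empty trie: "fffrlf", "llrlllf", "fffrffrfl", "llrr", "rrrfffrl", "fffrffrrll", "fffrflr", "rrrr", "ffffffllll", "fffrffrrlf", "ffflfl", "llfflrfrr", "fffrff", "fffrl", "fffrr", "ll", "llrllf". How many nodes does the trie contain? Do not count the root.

53

Trace insertions, counting only characters that open a new branch:
  "fffrlf" → 6 new (f, f, f, r, l, f)
  "llrlllf" → 7 new (l, l, r, l, l, l, f)
  "fffrffrfl" → prefix "fffr" already present; 5 new (f, f, r, f, l)
  "llrr" → prefix "llr" already present; 1 new (r)
  "rrrfffrl" → 8 new (r, r, r, f, f, f, r, l)
  "fffrffrrll" → prefix "fffrffr" already present; 3 new (r, l, l)
  "fffrflr" → prefix "fffrf" already present; 2 new (l, r)
  "rrrr" → prefix "rrr" already present; 1 new (r)
  "ffffffllll" → prefix "fff" already present; 7 new (f, f, f, l, l, l, l)
  "fffrffrrlf" → prefix "fffrffrrl" already present; 1 new (f)
  "ffflfl" → prefix "fff" already present; 3 new (l, f, l)
  "llfflrfrr" → prefix "ll" already present; 7 new (f, f, l, r, f, r, r)
  "fffrff" → prefix "fffrff" already present; 0 new (none)
  "fffrl" → prefix "fffrl" already present; 0 new (none)
  "fffrr" → prefix "fffr" already present; 1 new (r)
  "ll" → prefix "ll" already present; 0 new (none)
  "llrllf" → prefix "llrll" already present; 1 new (f)
Total nodes = 6 + 7 + 5 + 1 + 8 + 3 + 2 + 1 + 7 + 1 + 3 + 7 + 0 + 0 + 1 + 0 + 1 = 53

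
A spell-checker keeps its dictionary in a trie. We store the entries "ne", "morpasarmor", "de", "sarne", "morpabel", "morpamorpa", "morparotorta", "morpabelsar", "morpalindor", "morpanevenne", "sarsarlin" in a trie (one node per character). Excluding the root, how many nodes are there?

57

Insert word by word; a character creates a node only if that edge doesn't already exist:
  "ne" → 2 new (n, e)
  "morpasarmor" → 11 new (m, o, r, p, a, s, a, r, m, o, r)
  "de" → 2 new (d, e)
  "sarne" → 5 new (s, a, r, n, e)
  "morpabel" → prefix "morpa" already present; 3 new (b, e, l)
  "morpamorpa" → prefix "morpa" already present; 5 new (m, o, r, p, a)
  "morparotorta" → prefix "morpa" already present; 7 new (r, o, t, o, r, t, a)
  "morpabelsar" → prefix "morpabel" already present; 3 new (s, a, r)
  "morpalindor" → prefix "morpa" already present; 6 new (l, i, n, d, o, r)
  "morpanevenne" → prefix "morpa" already present; 7 new (n, e, v, e, n, n, e)
  "sarsarlin" → prefix "sar" already present; 6 new (s, a, r, l, i, n)
Total nodes = 2 + 11 + 2 + 5 + 3 + 5 + 7 + 3 + 6 + 7 + 6 = 57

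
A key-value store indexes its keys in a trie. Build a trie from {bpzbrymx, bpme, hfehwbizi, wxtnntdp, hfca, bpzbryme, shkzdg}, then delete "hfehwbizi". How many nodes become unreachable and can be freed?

After clearing the end-marker at "hfehwbizi", prune upward until reaching a node still needed by another word.
The suffix "ehwbizi" (7 nodes) is used only by "hfehwbizi"; the node for "hf" still has the child "c", so pruning stops there.
Nodes removed: 7

7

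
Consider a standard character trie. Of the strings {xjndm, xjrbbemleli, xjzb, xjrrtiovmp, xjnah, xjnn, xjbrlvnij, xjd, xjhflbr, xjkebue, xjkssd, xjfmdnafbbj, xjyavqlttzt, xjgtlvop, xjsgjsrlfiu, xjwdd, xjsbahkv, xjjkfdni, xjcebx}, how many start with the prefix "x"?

Walk to "x"; the words in its subtree are exactly those with that prefix.
Words under "x": xjbrlvnij, xjcebx, xjd, xjfmdnafbbj, xjgtlvop, xjhflbr, xjjkfdni, xjkebue, xjkssd, xjnah, xjndm, xjnn, xjrbbemleli, xjrrtiovmp, xjsbahkv, xjsgjsrlfiu, xjwdd, xjyavqlttzt, xjzb
Count: 19

19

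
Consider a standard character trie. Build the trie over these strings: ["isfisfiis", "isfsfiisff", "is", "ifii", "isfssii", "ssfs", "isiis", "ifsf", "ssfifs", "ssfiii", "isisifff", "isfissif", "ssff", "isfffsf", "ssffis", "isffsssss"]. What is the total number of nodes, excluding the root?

Trace insertions, counting only characters that open a new branch:
  "isfisfiis" → 9 new (i, s, f, i, s, f, i, i, s)
  "isfsfiisff" → prefix "isf" already present; 7 new (s, f, i, i, s, f, f)
  "is" → prefix "is" already present; 0 new (none)
  "ifii" → prefix "i" already present; 3 new (f, i, i)
  "isfssii" → prefix "isfs" already present; 3 new (s, i, i)
  "ssfs" → 4 new (s, s, f, s)
  "isiis" → prefix "is" already present; 3 new (i, i, s)
  "ifsf" → prefix "if" already present; 2 new (s, f)
  "ssfifs" → prefix "ssf" already present; 3 new (i, f, s)
  "ssfiii" → prefix "ssfi" already present; 2 new (i, i)
  "isisifff" → prefix "isi" already present; 5 new (s, i, f, f, f)
  "isfissif" → prefix "isfis" already present; 3 new (s, i, f)
  "ssff" → prefix "ssf" already present; 1 new (f)
  "isfffsf" → prefix "isf" already present; 4 new (f, f, s, f)
  "ssffis" → prefix "ssff" already present; 2 new (i, s)
  "isffsssss" → prefix "isff" already present; 5 new (s, s, s, s, s)
Total nodes = 9 + 7 + 0 + 3 + 3 + 4 + 3 + 2 + 3 + 2 + 5 + 3 + 1 + 4 + 2 + 5 = 56

56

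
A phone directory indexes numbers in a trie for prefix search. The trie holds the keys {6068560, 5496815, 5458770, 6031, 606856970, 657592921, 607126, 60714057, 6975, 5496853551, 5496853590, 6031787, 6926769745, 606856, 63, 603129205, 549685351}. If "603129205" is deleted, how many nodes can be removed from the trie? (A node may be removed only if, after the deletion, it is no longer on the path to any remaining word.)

5

A node on "603129205"'s path can go only if nothing else ends at it or branches off below it.
The suffix "29205" (5 nodes) is used only by "603129205"; the node for "6031" still has the child "7", so pruning stops there.
Nodes removed: 5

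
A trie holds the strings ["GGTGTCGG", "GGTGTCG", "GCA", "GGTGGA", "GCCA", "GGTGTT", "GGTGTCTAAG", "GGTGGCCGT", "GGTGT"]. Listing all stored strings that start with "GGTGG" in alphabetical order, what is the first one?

GGTGGA

Words with prefix "GGTGG", in lexicographic order: "GGTGGA", "GGTGGCCGT"
Position 1: GGTGGA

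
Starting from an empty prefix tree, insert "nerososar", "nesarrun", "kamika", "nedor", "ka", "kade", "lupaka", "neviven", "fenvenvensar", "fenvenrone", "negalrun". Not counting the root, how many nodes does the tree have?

Count nodes per top-level branch (shared prefixes stored once):
  'f'-branch (fenvenrone, fenvenvensar): 16 nodes
  'k'-branch (ka, kade, kamika): 8 nodes
  'l'-branch (lupaka): 6 nodes
  'n'-branch (nedor, negalrun, nerososar, nesarrun, neviven): 29 nodes
Sum: 59

59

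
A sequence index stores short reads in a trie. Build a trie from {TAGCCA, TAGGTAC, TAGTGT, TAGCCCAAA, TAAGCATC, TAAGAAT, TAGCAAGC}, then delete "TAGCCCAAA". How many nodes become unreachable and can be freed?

4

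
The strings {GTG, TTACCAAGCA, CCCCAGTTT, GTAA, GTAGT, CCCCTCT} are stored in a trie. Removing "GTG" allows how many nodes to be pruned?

Walk "GTG" from the leaf back toward the root, removing each node that no remaining word uses.
The suffix "G" (1 node) is used only by "GTG"; the node for "GT" still has the child "A", so pruning stops there.
Nodes removed: 1

1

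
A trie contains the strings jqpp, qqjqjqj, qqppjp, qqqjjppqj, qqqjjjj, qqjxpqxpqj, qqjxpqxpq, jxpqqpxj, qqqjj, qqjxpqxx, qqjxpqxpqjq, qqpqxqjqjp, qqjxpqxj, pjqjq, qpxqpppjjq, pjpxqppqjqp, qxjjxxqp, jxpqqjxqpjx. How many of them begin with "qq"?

11

Traverse to the node for "qq", then collect every word in that subtree.
Matches: "qqjqjqj", "qqjxpqxj", "qqjxpqxpq", "qqjxpqxpqj", "qqjxpqxpqjq", "qqjxpqxx", "qqppjp", "qqpqxqjqjp", "qqqjj", "qqqjjjj", "qqqjjppqj"
Count: 11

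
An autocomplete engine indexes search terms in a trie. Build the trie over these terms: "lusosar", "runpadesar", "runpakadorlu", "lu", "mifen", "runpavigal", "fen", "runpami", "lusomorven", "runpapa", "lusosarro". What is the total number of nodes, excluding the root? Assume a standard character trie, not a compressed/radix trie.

For each word, the new-node count is its length minus the longest prefix already in the trie:
  "lusosar" → 7 new (l, u, s, o, s, a, r)
  "runpadesar" → 10 new (r, u, n, p, a, d, e, s, a, r)
  "runpakadorlu" → prefix "runpa" already present; 7 new (k, a, d, o, r, l, u)
  "lu" → prefix "lu" already present; 0 new (none)
  "mifen" → 5 new (m, i, f, e, n)
  "runpavigal" → prefix "runpa" already present; 5 new (v, i, g, a, l)
  "fen" → 3 new (f, e, n)
  "runpami" → prefix "runpa" already present; 2 new (m, i)
  "lusomorven" → prefix "luso" already present; 6 new (m, o, r, v, e, n)
  "runpapa" → prefix "runpa" already present; 2 new (p, a)
  "lusosarro" → prefix "lusosar" already present; 2 new (r, o)
Total nodes = 7 + 10 + 7 + 0 + 5 + 5 + 3 + 2 + 6 + 2 + 2 = 49

49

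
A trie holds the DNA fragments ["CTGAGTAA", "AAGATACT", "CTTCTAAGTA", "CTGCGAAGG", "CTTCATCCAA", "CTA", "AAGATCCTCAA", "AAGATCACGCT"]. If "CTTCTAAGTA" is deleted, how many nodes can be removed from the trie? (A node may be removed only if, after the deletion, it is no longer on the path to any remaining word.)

6

Walk "CTTCTAAGTA" from the leaf back toward the root, removing each node that no remaining word uses.
The suffix "TAAGTA" (6 nodes) is used only by "CTTCTAAGTA"; the node for "CTTC" still has the child "A", so pruning stops there.
Nodes removed: 6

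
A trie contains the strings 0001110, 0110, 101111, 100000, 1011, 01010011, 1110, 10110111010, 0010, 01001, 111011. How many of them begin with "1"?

6

Filter for entries beginning with "1":
Matches: "100000", "1011", "10110111010", "101111", "1110", "111011"
Count: 6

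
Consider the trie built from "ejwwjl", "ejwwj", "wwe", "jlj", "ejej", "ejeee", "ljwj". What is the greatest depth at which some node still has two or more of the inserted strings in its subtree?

Look for the deepest trie node that still has at least two words in its subtree.
"ejwwj" and "ejwwjl" agree on "ejwwj" (5 characters) before diverging; nothing deeper is shared.
Longest shared-prefix length: 5

5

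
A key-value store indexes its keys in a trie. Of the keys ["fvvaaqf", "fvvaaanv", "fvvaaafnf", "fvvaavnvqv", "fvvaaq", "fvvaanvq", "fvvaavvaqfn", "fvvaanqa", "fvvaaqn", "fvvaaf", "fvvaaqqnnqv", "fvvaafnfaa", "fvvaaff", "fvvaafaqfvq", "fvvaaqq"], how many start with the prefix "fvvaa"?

15

Traverse to the node for "fvvaa", then collect every word in that subtree.
Words under "fvvaa": fvvaaafnf, fvvaaanv, fvvaaf, fvvaafaqfvq, fvvaaff, fvvaafnfaa, fvvaanqa, fvvaanvq, fvvaaq, fvvaaqf, fvvaaqn, fvvaaqq, fvvaaqqnnqv, fvvaavnvqv, fvvaavvaqfn
Count: 15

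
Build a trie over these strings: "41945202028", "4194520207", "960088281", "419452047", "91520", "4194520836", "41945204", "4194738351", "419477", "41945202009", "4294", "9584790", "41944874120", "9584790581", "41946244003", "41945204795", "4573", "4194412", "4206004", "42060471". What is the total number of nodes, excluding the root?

80

Count nodes per top-level branch (shared prefixes stored once):
  '4'-branch (4194412, 41944874120, 41945202009, 41945202028, 4194520207, 41945204, 419452047, 41945204795, 4194520836, 41946244003, 4194738351, 419477, 4206004, 42060471, 4294, 4573): 58 nodes
  '9'-branch (91520, 9584790, 9584790581, 960088281): 22 nodes
Sum: 80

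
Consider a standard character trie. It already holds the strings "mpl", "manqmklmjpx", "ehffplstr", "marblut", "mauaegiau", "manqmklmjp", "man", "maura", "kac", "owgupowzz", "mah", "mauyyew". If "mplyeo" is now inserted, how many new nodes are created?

3

"mpl" is already a path in the trie; the remaining "yeo" must be added.
New nodes needed: |"mplyeo"| − 3 = 6 − 3 = 3.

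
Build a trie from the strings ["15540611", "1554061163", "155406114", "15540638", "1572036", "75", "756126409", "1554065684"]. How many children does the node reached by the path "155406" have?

3

Walk "155406" from the root, arriving at one node.
Characters that immediately follow "155406" among the stored strings: {1, 3, 5}.
That node has 3 child edges.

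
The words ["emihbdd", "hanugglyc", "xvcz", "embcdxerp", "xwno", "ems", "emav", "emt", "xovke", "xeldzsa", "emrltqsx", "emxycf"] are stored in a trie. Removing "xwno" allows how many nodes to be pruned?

3

Walk "xwno" from the leaf back toward the root, removing each node that no remaining word uses.
The suffix "wno" (3 nodes) is used only by "xwno"; the node for "x" still has the child "v", so pruning stops there.
Nodes removed: 3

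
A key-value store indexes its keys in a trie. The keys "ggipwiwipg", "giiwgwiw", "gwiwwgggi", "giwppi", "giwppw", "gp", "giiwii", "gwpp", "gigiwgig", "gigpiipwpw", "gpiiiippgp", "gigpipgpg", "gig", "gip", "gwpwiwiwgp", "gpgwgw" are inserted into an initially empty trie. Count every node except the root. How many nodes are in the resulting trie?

72

For each word, the new-node count is its length minus the longest prefix already in the trie:
  "ggipwiwipg" → 10 new (g, g, i, p, w, i, w, i, p, g)
  "giiwgwiw" → prefix "g" already present; 7 new (i, i, w, g, w, i, w)
  "gwiwwgggi" → prefix "g" already present; 8 new (w, i, w, w, g, g, g, i)
  "giwppi" → prefix "gi" already present; 4 new (w, p, p, i)
  "giwppw" → prefix "giwpp" already present; 1 new (w)
  "gp" → prefix "g" already present; 1 new (p)
  "giiwii" → prefix "giiw" already present; 2 new (i, i)
  "gwpp" → prefix "gw" already present; 2 new (p, p)
  "gigiwgig" → prefix "gi" already present; 6 new (g, i, w, g, i, g)
  "gigpiipwpw" → prefix "gig" already present; 7 new (p, i, i, p, w, p, w)
  "gpiiiippgp" → prefix "gp" already present; 8 new (i, i, i, i, p, p, g, p)
  "gigpipgpg" → prefix "gigpi" already present; 4 new (p, g, p, g)
  "gig" → prefix "gig" already present; 0 new (none)
  "gip" → prefix "gi" already present; 1 new (p)
  "gwpwiwiwgp" → prefix "gwp" already present; 7 new (w, i, w, i, w, g, p)
  "gpgwgw" → prefix "gp" already present; 4 new (g, w, g, w)
Total nodes = 10 + 7 + 8 + 4 + 1 + 1 + 2 + 2 + 6 + 7 + 8 + 4 + 0 + 1 + 7 + 4 = 72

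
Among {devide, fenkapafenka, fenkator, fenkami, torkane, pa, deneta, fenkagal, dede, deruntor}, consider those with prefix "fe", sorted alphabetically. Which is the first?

DFS of the "fe" subtree visits, in order: "fenkagal", "fenkami", "fenkapafenka", "fenkator"
Position 1: fenkagal

fenkagal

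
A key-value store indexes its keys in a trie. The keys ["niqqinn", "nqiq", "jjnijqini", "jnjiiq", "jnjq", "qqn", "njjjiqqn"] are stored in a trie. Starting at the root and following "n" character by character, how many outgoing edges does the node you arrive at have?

The children of the "n" node are the distinct next characters among strings starting with "n".
Distinct next characters after "n": i, j, q.
That node has 3 child edges.

3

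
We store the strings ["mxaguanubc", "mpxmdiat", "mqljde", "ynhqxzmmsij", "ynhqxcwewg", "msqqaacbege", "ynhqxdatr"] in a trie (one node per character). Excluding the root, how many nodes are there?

52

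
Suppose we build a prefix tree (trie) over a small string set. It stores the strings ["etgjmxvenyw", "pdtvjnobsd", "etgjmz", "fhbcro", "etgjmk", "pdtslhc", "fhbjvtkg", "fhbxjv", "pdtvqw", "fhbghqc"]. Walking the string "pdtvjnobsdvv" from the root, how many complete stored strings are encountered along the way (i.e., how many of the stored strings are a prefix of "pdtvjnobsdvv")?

Walk "pdtvjnobsdvv" from the root; an end-of-word marker is hit whenever a stored word is a prefix of "pdtvjnobsdvv".
Prefixes of the query that are stored words: "pdtvjnobsd"
Count: 1

1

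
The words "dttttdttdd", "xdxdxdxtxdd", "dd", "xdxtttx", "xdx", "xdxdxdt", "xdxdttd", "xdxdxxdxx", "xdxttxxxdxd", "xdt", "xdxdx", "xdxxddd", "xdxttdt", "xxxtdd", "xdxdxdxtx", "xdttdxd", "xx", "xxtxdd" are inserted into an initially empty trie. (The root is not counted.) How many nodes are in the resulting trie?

Trace insertions, counting only characters that open a new branch:
  "dttttdttdd" → 10 new (d, t, t, t, t, d, t, t, d, d)
  "xdxdxdxtxdd" → 11 new (x, d, x, d, x, d, x, t, x, d, d)
  "dd" → prefix "d" already present; 1 new (d)
  "xdxtttx" → prefix "xdx" already present; 4 new (t, t, t, x)
  "xdx" → prefix "xdx" already present; 0 new (none)
  "xdxdxdt" → prefix "xdxdxd" already present; 1 new (t)
  "xdxdttd" → prefix "xdxd" already present; 3 new (t, t, d)
  "xdxdxxdxx" → prefix "xdxdx" already present; 4 new (x, d, x, x)
  "xdxttxxxdxd" → prefix "xdxtt" already present; 6 new (x, x, x, d, x, d)
  "xdt" → prefix "xd" already present; 1 new (t)
  "xdxdx" → prefix "xdxdx" already present; 0 new (none)
  "xdxxddd" → prefix "xdx" already present; 4 new (x, d, d, d)
  "xdxttdt" → prefix "xdxtt" already present; 2 new (d, t)
  "xxxtdd" → prefix "x" already present; 5 new (x, x, t, d, d)
  "xdxdxdxtx" → prefix "xdxdxdxtx" already present; 0 new (none)
  "xdttdxd" → prefix "xdt" already present; 4 new (t, d, x, d)
  "xx" → prefix "xx" already present; 0 new (none)
  "xxtxdd" → prefix "xx" already present; 4 new (t, x, d, d)
Total nodes = 10 + 11 + 1 + 4 + 0 + 1 + 3 + 4 + 6 + 1 + 0 + 4 + 2 + 5 + 0 + 4 + 0 + 4 = 60

60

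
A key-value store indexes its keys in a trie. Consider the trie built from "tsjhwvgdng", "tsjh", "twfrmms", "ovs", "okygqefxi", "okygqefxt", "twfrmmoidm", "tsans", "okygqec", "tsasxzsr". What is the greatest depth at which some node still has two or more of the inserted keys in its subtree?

8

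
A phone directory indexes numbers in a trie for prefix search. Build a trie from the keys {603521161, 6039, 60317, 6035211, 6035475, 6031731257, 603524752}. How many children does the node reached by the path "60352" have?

Walk "60352" from the root, arriving at one node.
Characters that immediately follow "60352" among the stored strings: {1, 4}.
That node has 2 child edges.

2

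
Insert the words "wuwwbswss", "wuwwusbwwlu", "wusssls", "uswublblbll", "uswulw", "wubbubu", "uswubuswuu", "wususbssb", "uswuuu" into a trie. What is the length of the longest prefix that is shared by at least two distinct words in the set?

5

The deepest shared node is where two words last agree before diverging.
e.g. "uswublblbll" and "uswubuswuu" share the prefix "uswub" of length 5; no pair shares a longer one.
Longest shared-prefix length: 5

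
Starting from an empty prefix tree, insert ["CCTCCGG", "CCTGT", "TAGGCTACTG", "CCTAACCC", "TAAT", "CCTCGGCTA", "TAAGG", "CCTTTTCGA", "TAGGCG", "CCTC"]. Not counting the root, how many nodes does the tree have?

40

Insert word by word; a character creates a node only if that edge doesn't already exist:
  "CCTCCGG" → 7 new (C, C, T, C, C, G, G)
  "CCTGT" → prefix "CCT" already present; 2 new (G, T)
  "TAGGCTACTG" → 10 new (T, A, G, G, C, T, A, C, T, G)
  "CCTAACCC" → prefix "CCT" already present; 5 new (A, A, C, C, C)
  "TAAT" → prefix "TA" already present; 2 new (A, T)
  "CCTCGGCTA" → prefix "CCTC" already present; 5 new (G, G, C, T, A)
  "TAAGG" → prefix "TAA" already present; 2 new (G, G)
  "CCTTTTCGA" → prefix "CCT" already present; 6 new (T, T, T, C, G, A)
  "TAGGCG" → prefix "TAGGC" already present; 1 new (G)
  "CCTC" → prefix "CCTC" already present; 0 new (none)
Total nodes = 7 + 2 + 10 + 5 + 2 + 5 + 2 + 6 + 1 + 0 = 40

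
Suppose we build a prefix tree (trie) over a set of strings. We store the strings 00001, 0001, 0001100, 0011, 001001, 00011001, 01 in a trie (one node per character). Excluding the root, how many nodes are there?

Trie structure (* marks end of a word):
(root)
└─ 0
   ├─ 0
   │  ├─ 0
   │  │  ├─ 0
   │  │  │  └─ 1 *
   │  │  └─ 1 *
   │  │     └─ 1
   │  │        └─ 0
   │  │           └─ 0 *
   │  │              └─ 1 *
   │  └─ 1
   │     ├─ 0
   │     │  └─ 0
   │     │     └─ 1 *
   │     └─ 1 *
   └─ 1 *
Counting every labelled node above: 16.

16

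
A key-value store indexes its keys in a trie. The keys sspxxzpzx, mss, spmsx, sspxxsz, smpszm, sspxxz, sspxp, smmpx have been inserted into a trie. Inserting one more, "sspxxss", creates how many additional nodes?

The longest prefix of "sspxxss" already in the trie is "sspxxs" (length 6).
Each of the 1 remaining characters creates one node.

1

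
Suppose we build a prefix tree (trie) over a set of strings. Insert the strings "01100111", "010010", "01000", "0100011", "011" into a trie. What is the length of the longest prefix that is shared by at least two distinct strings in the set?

5

Equivalently: take the maximum, over all pairs, of their longest common prefix length.
"01000" and "0100011" agree on "01000" (5 characters) before diverging; nothing deeper is shared.
Longest shared-prefix length: 5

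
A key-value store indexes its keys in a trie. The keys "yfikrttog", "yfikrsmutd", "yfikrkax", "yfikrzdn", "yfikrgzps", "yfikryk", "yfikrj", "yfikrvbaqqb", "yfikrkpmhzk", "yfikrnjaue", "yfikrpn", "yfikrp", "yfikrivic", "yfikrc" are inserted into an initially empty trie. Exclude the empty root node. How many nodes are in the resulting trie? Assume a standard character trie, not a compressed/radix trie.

Count nodes per top-level branch (shared prefixes stored once):
  'y'-branch (yfikrc, yfikrgzps, yfikrivic, yfikrj, yfikrkax, yfikrkpmhzk, yfikrnjaue, yfikrp, yfikrpn, yfikrsmutd, yfikrttog, yfikrvbaqqb, yfikryk, yfikrzdn): 50 nodes
Sum: 50

50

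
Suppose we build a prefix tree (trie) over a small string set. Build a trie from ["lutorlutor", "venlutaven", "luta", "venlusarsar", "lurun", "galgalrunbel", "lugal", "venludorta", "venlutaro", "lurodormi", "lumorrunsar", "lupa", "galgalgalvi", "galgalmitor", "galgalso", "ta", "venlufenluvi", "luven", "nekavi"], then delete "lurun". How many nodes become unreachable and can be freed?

2

Walk "lurun" from the leaf back toward the root, removing each node that no remaining word uses.
The suffix "un" (2 nodes) is used only by "lurun"; the node for "lur" still has the child "o", so pruning stops there.
Nodes removed: 2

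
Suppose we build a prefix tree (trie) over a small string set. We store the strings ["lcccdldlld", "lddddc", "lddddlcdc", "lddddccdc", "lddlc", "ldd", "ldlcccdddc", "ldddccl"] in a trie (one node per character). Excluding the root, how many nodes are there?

35

Insert word by word; a character creates a node only if that edge doesn't already exist:
  "lcccdldlld" → 10 new (l, c, c, c, d, l, d, l, l, d)
  "lddddc" → prefix "l" already present; 5 new (d, d, d, d, c)
  "lddddlcdc" → prefix "ldddd" already present; 4 new (l, c, d, c)
  "lddddccdc" → prefix "lddddc" already present; 3 new (c, d, c)
  "lddlc" → prefix "ldd" already present; 2 new (l, c)
  "ldd" → prefix "ldd" already present; 0 new (none)
  "ldlcccdddc" → prefix "ld" already present; 8 new (l, c, c, c, d, d, d, c)
  "ldddccl" → prefix "lddd" already present; 3 new (c, c, l)
Total nodes = 10 + 5 + 4 + 3 + 2 + 0 + 8 + 3 = 35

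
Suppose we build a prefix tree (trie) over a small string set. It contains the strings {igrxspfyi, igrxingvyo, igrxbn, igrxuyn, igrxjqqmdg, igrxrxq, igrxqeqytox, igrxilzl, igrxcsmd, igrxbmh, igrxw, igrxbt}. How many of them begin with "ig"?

12

Filter for entries beginning with "ig":
Words under "ig": igrxbmh, igrxbn, igrxbt, igrxcsmd, igrxilzl, igrxingvyo, igrxjqqmdg, igrxqeqytox, igrxrxq, igrxspfyi, igrxuyn, igrxw
Count: 12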